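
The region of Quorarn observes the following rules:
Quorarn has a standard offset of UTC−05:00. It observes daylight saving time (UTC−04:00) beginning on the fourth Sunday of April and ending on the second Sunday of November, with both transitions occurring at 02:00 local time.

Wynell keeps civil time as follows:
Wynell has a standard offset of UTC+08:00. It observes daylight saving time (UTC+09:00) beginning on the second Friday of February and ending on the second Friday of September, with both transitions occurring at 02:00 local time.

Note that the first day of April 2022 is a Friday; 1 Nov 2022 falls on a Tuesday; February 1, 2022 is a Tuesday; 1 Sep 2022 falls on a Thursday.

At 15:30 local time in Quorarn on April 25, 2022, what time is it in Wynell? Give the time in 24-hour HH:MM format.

04:30

1 April 2022 is a Friday, so the first Sunday is April 3 and the fourth is April 24.
1 November 2022 is a Tuesday, so the first Sunday is November 6 and the second is November 13.
April 25, 2022 lies within the daylight-saving period (24 April – 13 November), so Quorarn is on daylight time, UTC−04:00.
15:30 Quorarn + 4h = 19:30 UTC.
1 February 2022 is a Tuesday, so the first Friday is February 4 and the second is February 11.
1 September 2022 is a Thursday, so the first Friday is September 2 and the second is September 9.
At the standard offset (UTC+08:00), 19:30 UTC + 8h = 03:30 Wynell standard time (rolling into the next day, 26 April 2022).
Daylight saving runs 11 February – 9 September; the standard-time date in Wynell, April 26, 2022, is inside that window, so Wynell is at UTC+09:00.
19:30 UTC + 9h = 04:30 Wynell (rolling into the next day, 26 April 2022).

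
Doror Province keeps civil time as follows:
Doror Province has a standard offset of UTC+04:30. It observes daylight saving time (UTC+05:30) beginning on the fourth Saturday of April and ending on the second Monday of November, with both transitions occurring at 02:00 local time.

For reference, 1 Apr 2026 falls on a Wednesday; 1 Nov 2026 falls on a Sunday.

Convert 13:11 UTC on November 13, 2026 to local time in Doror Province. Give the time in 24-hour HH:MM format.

17:41

1 April 2026 is a Wednesday, so the first Saturday is April 4 and the fourth is April 25.
1 November 2026 is a Sunday, so the first Monday is November 2 and the second is November 9.
At the standard offset (UTC+04:30), 13:11 UTC + 4h30m = 17:41 Doror Province standard time.
The standard-time date in Doror Province, November 13, 2026, does not fall between 25 April and 9 November, so daylight saving is not in effect and Doror Province is at UTC+04:30.
13:11 UTC + 4h30m = 17:41 local.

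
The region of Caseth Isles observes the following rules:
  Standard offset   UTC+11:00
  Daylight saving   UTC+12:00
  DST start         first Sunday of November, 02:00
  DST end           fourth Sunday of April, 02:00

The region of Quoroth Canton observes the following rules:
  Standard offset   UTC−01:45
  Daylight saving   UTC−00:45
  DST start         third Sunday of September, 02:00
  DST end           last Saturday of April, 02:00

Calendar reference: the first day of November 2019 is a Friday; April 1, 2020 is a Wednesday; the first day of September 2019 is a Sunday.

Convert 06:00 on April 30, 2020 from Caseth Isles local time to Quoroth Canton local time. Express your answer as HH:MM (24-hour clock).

1 November 2019 is a Friday, so the first Sunday is November 3.
1 April 2020 is a Wednesday, so the first Sunday is April 5 and the fourth is April 26.
April 30, 2020 does not fall between 3 November 2019 and 26 April 2020, so daylight saving is not in effect and Caseth Isles is at UTC+11:00.
06:00 Caseth Isles − 11h = 19:00 UTC (rolling into the previous day, 29 April 2020).
1 September 2019 is a Sunday, so the first Sunday is September 1 and the third is September 15.
1 April 2020 is a Wednesday, so Saturdays fall on 4, 11, 18, 25; the last is April 25.
At the standard offset (UTC−01:45), 19:00 UTC − 1h45m = 17:15 Quoroth Canton standard time.
The standard-time date in Quoroth Canton, April 29, 2020, is outside the daylight-saving period (15 September 2019 – 25 April 2020), so Quoroth Canton is on standard time, UTC−01:45.
19:00 UTC − 1h45m = 17:15 Quoroth Canton.

17:15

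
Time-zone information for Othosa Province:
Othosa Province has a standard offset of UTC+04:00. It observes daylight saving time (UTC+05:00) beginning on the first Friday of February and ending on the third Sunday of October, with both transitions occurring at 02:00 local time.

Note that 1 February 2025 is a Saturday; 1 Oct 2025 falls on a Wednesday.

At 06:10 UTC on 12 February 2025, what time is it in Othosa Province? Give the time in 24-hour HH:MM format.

11:10

1 February 2025 is a Saturday, so the first Friday is February 7.
1 October 2025 is a Wednesday, so the first Sunday is October 5 and the third is October 19.
At the standard offset (UTC+04:00), 06:10 UTC + 4h = 10:10 Othosa Province standard time.
The standard-time date in Othosa Province, 12 February 2025, lies within the daylight-saving period (7 February – 19 October), so Othosa Province is on daylight time, UTC+05:00.
06:10 UTC + 5h = 11:10 local.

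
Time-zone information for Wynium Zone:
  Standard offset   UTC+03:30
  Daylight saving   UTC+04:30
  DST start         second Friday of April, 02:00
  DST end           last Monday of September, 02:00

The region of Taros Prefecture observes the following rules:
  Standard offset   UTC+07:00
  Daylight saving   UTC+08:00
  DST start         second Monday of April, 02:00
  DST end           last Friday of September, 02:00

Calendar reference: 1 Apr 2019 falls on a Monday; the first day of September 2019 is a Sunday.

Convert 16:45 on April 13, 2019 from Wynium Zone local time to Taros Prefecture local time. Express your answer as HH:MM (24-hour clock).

20:15

1 April 2019 is a Monday, so the first Friday is April 5 and the second is April 12.
1 September 2019 is a Sunday, so Mondays fall on 2, 9, 16, 23, 30; the last is September 30.
April 13, 2019 lies within the daylight-saving period (12 April – 30 September), so Wynium Zone is on daylight time, UTC+04:30.
16:45 Wynium Zone − 4h30m = 12:15 UTC.
1 April 2019 is a Monday, so the first Monday is April 1 and the second is April 8.
1 September 2019 is a Sunday, so Fridays fall on 6, 13, 20, 27; the last is September 27.
At the standard offset (UTC+07:00), 12:15 UTC + 7h = 19:15 Taros Prefecture standard time.
The standard-time date in Taros Prefecture, April 13, 2019, lies within the daylight-saving period (8 April – 27 September), so Taros Prefecture is on daylight time, UTC+08:00.
12:15 UTC + 8h = 20:15 Taros Prefecture.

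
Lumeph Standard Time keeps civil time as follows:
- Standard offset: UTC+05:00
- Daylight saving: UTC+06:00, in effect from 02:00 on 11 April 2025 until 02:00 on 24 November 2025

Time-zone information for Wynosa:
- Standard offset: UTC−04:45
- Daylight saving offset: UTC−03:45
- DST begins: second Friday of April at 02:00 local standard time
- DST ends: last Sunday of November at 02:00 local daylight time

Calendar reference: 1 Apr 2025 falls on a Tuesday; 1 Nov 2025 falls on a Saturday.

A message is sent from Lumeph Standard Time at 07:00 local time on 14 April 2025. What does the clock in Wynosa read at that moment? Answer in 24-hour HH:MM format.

21:15

Daylight saving runs 11 April – 24 November; 14 April 2025 is inside that window, so Lumeph Standard Time is at UTC+06:00.
07:00 Lumeph Standard Time − 6h = 01:00 UTC.
1 April 2025 is a Tuesday, so the first Friday is April 4 and the second is April 11.
1 November 2025 is a Saturday, so Sundays fall on 2, 9, 16, 23, 30; the last is November 30.
At the standard offset (UTC−04:45), 01:00 UTC − 4h45m = 20:15 Wynosa standard time (rolling into the previous day, 13 April 2025).
Daylight saving runs 11 April – 30 November; the standard-time date in Wynosa, 13 April 2025, is inside that window, so Wynosa is at UTC−03:45.
01:00 UTC − 3h45m = 21:15 Wynosa (rolling into the previous day, 13 April 2025).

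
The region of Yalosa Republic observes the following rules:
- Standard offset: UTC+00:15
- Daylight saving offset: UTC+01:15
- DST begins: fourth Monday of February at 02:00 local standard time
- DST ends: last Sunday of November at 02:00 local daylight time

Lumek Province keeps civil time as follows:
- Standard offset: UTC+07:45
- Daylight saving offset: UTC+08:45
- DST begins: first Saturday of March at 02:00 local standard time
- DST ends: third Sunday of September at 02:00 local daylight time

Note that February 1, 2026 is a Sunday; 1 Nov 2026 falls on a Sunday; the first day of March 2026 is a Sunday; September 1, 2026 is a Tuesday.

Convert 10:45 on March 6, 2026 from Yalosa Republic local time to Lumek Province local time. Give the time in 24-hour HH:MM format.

1 February 2026 is a Sunday, so the first Monday is February 2 and the fourth is February 23.
1 November 2026 is a Sunday, so Sundays fall on 1, 8, 15, 22, 29; the last is November 29.
Daylight saving runs 23 February – 29 November; March 6, 2026 is inside that window, so Yalosa Republic is at UTC+01:15.
10:45 Yalosa Republic − 1h15m = 09:30 UTC.
1 March 2026 is a Sunday, so the first Saturday is March 7.
1 September 2026 is a Tuesday, so the first Sunday is September 6 and the third is September 20.
At the standard offset (UTC+07:45), 09:30 UTC + 7h45m = 17:15 Lumek Province standard time.
The standard-time date in Lumek Province, March 6, 2026, is outside the daylight-saving period (7 March – 20 September), so Lumek Province is on standard time, UTC+07:45.
09:30 UTC + 7h45m = 17:15 Lumek Province.

17:15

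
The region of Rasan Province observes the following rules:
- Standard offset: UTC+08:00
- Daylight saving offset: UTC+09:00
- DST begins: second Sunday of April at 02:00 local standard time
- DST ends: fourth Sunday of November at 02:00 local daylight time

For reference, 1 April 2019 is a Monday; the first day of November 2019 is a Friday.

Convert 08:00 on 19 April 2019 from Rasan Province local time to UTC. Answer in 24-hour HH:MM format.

23:00

1 April 2019 is a Monday, so the first Sunday is April 7 and the second is April 14.
1 November 2019 is a Friday, so the first Sunday is November 3 and the fourth is November 24.
19 April 2019 lies within the daylight-saving period (14 April – 24 November), so Rasan Province is on daylight time, UTC+09:00.
08:00 local − 9h = 23:00 UTC (rolling into the previous day, 18 April 2019).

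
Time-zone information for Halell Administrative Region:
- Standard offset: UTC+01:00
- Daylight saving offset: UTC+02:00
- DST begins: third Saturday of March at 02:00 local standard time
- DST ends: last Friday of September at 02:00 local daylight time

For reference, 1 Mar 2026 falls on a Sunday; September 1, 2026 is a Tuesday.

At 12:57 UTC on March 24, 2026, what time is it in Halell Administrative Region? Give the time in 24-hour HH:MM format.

14:57

1 March 2026 is a Sunday, so the first Saturday is March 7 and the third is March 21.
1 September 2026 is a Tuesday, so Fridays fall on 4, 11, 18, 25; the last is September 25.
At the standard offset (UTC+01:00), 12:57 UTC + 1h = 13:57 Halell Administrative Region standard time.
The standard-time date in Halell Administrative Region, March 24, 2026, lies within the daylight-saving period (21 March – 25 September), so Halell Administrative Region is on daylight time, UTC+02:00.
12:57 UTC + 2h = 14:57 local.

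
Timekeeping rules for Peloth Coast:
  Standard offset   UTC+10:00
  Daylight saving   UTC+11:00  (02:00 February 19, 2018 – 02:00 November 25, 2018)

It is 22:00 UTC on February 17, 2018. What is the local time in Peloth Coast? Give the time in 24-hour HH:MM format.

At the standard offset (UTC+10:00), 22:00 UTC + 10h = 08:00 Peloth Coast standard time (rolling into the next day, 18 February 2018).
The standard-time date in Peloth Coast, February 18, 2018, does not fall between 19 February and 25 November, so daylight saving is not in effect and Peloth Coast is at UTC+10:00.
22:00 UTC + 10h = 08:00 local (rolling into the next day, 18 February 2018).

08:00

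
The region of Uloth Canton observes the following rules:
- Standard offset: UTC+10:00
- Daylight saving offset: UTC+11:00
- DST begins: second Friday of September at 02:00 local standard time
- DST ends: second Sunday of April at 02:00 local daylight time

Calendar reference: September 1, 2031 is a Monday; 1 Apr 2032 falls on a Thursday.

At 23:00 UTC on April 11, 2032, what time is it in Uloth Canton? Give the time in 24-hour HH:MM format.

09:00

1 September 2031 is a Monday, so the first Friday is September 5 and the second is September 12.
1 April 2032 is a Thursday, so the first Sunday is April 4 and the second is April 11.
At the standard offset (UTC+10:00), 23:00 UTC + 10h = 09:00 Uloth Canton standard time (rolling into the next day, 12 April 2032).
The standard-time date in Uloth Canton, April 12, 2032, does not fall between 12 September 2031 and 11 April 2032, so daylight saving is not in effect and Uloth Canton is at UTC+10:00.
23:00 UTC + 10h = 09:00 local (rolling into the next day, 12 April 2032).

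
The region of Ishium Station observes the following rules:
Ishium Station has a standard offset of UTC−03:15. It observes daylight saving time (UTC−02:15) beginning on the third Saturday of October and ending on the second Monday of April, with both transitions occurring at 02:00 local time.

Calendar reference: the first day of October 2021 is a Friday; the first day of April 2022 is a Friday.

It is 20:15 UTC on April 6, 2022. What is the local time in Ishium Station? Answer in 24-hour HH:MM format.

1 October 2021 is a Friday, so the first Saturday is October 2 and the third is October 16.
1 April 2022 is a Friday, so the first Monday is April 4 and the second is April 11.
At the standard offset (UTC−03:15), 20:15 UTC − 3h15m = 17:00 Ishium Station standard time.
The standard-time date in Ishium Station, April 6, 2022, lies within the daylight-saving period (16 October 2021 – 11 April 2022), so Ishium Station is on daylight time, UTC−02:15.
20:15 UTC − 2h15m = 18:00 local.

18:00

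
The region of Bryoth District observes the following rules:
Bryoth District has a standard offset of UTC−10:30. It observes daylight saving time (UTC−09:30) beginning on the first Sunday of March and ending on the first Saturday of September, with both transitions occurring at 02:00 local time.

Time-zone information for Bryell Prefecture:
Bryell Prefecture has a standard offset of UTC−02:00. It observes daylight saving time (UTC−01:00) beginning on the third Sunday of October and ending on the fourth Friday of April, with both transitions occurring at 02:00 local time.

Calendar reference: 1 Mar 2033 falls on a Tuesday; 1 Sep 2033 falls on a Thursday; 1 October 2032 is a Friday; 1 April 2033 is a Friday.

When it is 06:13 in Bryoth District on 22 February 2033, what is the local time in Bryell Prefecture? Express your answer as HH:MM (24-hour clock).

1 March 2033 is a Tuesday, so the first Sunday is March 6.
1 September 2033 is a Thursday, so the first Saturday is September 3.
Daylight saving runs 6 March – 3 September; 22 February 2033 is outside that window, so Bryoth District is on standard time at UTC−10:30.
06:13 Bryoth District + 10h30m = 16:43 UTC.
1 October 2032 is a Friday, so the first Sunday is October 3 and the third is October 17.
1 April 2033 is a Friday, so the first Friday is April 1 and the fourth is April 22.
At the standard offset (UTC−02:00), 16:43 UTC − 2h = 14:43 Bryell Prefecture standard time.
The standard-time date in Bryell Prefecture, 22 February 2033, lies within the daylight-saving period (17 October 2032 – 22 April 2033), so Bryell Prefecture is on daylight time, UTC−01:00.
16:43 UTC − 1h = 15:43 Bryell Prefecture.

15:43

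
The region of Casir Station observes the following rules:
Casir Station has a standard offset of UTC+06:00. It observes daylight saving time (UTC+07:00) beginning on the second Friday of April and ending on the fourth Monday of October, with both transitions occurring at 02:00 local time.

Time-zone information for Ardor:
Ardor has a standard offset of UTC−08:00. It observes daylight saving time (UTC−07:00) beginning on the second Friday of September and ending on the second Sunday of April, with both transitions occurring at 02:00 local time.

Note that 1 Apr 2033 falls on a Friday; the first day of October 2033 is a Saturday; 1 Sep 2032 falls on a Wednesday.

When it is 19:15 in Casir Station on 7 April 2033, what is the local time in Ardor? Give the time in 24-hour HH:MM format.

1 April 2033 is a Friday, so the first Friday is April 1 and the second is April 8.
1 October 2033 is a Saturday, so the first Monday is October 3 and the fourth is October 24.
7 April 2033 does not fall between 8 April and 24 October, so daylight saving is not in effect and Casir Station is at UTC+06:00.
19:15 Casir Station − 6h = 13:15 UTC.
1 September 2032 is a Wednesday, so the first Friday is September 3 and the second is September 10.
1 April 2033 is a Friday, so the first Sunday is April 3 and the second is April 10.
At the standard offset (UTC−08:00), 13:15 UTC − 8h = 05:15 Ardor standard time.
The standard-time date in Ardor, 7 April 2033, lies within the daylight-saving period (10 September 2032 – 10 April 2033), so Ardor is on daylight time, UTC−07:00.
13:15 UTC − 7h = 06:15 Ardor.

06:15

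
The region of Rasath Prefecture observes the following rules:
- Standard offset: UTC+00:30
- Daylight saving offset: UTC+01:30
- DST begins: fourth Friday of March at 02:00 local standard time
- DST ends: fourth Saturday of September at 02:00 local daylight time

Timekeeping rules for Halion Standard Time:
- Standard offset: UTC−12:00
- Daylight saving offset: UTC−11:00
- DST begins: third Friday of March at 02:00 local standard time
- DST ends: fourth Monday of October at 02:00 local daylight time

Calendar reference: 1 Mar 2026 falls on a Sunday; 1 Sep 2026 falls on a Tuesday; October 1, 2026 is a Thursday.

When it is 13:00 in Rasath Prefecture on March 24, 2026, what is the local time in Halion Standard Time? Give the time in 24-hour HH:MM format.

1 March 2026 is a Sunday, so the first Friday is March 6 and the fourth is March 27.
1 September 2026 is a Tuesday, so the first Saturday is September 5 and the fourth is September 26.
Daylight saving runs 27 March – 26 September; March 24, 2026 is outside that window, so Rasath Prefecture is on standard time at UTC+00:30.
13:00 Rasath Prefecture − 0h30m = 12:30 UTC.
1 March 2026 is a Sunday, so the first Friday is March 6 and the third is March 20.
1 October 2026 is a Thursday, so the first Monday is October 5 and the fourth is October 26.
At the standard offset (UTC−12:00), 12:30 UTC − 12h = 00:30 Halion Standard Time standard time.
Daylight saving runs 20 March – 26 October; the standard-time date in Halion Standard Time, March 24, 2026, is inside that window, so Halion Standard Time is at UTC−11:00.
12:30 UTC − 11h = 01:30 Halion Standard Time.

01:30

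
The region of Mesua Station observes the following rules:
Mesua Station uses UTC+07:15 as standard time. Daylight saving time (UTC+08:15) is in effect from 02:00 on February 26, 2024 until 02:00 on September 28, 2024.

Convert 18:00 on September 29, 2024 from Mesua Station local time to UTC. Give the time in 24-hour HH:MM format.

10:45

September 29, 2024 does not fall between 26 February and 28 September, so daylight saving is not in effect and Mesua Station is at UTC+07:15.
18:00 local − 7h15m = 10:45 UTC.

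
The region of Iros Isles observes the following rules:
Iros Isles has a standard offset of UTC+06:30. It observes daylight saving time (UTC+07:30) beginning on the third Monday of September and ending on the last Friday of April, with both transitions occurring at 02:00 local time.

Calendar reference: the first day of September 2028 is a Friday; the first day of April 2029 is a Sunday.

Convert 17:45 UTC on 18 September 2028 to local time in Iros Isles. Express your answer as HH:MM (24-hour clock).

01:15

1 September 2028 is a Friday, so the first Monday is September 4 and the third is September 18.
1 April 2029 is a Sunday, so Fridays fall on 6, 13, 20, 27; the last is April 27.
At the standard offset (UTC+06:30), 17:45 UTC + 6h30m = 00:15 Iros Isles standard time (rolling into the next day, 19 September 2028).
The standard-time date in Iros Isles, 19 September 2028, lies within the daylight-saving period (18 September 2028 – 27 April 2029), so Iros Isles is on daylight time, UTC+07:30.
17:45 UTC + 7h30m = 01:15 local (rolling into the next day, 19 September 2028).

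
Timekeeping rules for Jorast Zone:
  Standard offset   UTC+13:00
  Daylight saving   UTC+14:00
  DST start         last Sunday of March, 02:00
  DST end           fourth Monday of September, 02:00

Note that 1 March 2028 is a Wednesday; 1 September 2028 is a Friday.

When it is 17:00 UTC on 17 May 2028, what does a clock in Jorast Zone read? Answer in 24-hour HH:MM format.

07:00

1 March 2028 is a Wednesday, so Sundays fall on 5, 12, 19, 26; the last is March 26.
1 September 2028 is a Friday, so the first Monday is September 4 and the fourth is September 25.
At the standard offset (UTC+13:00), 17:00 UTC + 13h = 06:00 Jorast Zone standard time (rolling into the next day, 18 May 2028).
The standard-time date in Jorast Zone, 18 May 2028, lies within the daylight-saving period (26 March – 25 September), so Jorast Zone is on daylight time, UTC+14:00.
17:00 UTC + 14h = 07:00 local (rolling into the next day, 18 May 2028).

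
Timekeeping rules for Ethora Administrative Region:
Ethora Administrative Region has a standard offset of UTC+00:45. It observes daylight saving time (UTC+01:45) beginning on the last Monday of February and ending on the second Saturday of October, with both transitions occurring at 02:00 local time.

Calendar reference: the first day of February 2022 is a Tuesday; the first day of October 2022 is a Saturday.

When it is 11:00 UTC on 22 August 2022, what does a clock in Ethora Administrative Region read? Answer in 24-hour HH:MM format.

12:45

1 February 2022 is a Tuesday, so Mondays fall on 7, 14, 21, 28; the last is February 28.
1 October 2022 is a Saturday, so the first Saturday is October 1 and the second is October 8.
At the standard offset (UTC+00:45), 11:00 UTC + 0h45m = 11:45 Ethora Administrative Region standard time.
Daylight saving runs 28 February – 8 October; the standard-time date in Ethora Administrative Region, 22 August 2022, is inside that window, so Ethora Administrative Region is at UTC+01:45.
11:00 UTC + 1h45m = 12:45 local.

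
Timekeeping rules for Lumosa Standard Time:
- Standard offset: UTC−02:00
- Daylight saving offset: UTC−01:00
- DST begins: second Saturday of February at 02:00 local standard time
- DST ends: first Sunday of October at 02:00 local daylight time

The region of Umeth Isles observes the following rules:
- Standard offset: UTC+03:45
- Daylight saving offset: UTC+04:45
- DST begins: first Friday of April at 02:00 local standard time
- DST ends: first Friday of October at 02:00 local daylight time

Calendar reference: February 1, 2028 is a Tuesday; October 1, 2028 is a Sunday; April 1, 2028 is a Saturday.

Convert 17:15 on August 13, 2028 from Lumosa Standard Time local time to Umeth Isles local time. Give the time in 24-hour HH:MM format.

1 February 2028 is a Tuesday, so the first Saturday is February 5 and the second is February 12.
1 October 2028 is a Sunday, so the first Sunday is October 1.
August 13, 2028 falls between 12 February and 1 October, so daylight saving is in effect and Lumosa Standard Time is at UTC−01:00.
17:15 Lumosa Standard Time + 1h = 18:15 UTC.
1 April 2028 is a Saturday, so the first Friday is April 7.
1 October 2028 is a Sunday, so the first Friday is October 6.
At the standard offset (UTC+03:45), 18:15 UTC + 3h45m = 22:00 Umeth Isles standard time.
Daylight saving runs 7 April – 6 October; the standard-time date in Umeth Isles, August 13, 2028, is inside that window, so Umeth Isles is at UTC+04:45.
18:15 UTC + 4h45m = 23:00 Umeth Isles.

23:00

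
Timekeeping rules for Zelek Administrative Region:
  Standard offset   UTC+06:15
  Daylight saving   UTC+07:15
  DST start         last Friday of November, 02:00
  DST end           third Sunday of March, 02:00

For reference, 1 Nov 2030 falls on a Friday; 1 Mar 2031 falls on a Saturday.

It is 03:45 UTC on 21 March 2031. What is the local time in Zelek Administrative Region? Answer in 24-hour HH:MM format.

1 November 2030 is a Friday, so Fridays fall on 1, 8, 15, 22, 29; the last is November 29.
1 March 2031 is a Saturday, so the first Sunday is March 2 and the third is March 16.
At the standard offset (UTC+06:15), 03:45 UTC + 6h15m = 10:00 Zelek Administrative Region standard time.
Daylight saving runs 29 November 2030 – 16 March 2031; the standard-time date in Zelek Administrative Region, 21 March 2031, is outside that window, so Zelek Administrative Region is on standard time at UTC+06:15.
03:45 UTC + 6h15m = 10:00 local.

10:00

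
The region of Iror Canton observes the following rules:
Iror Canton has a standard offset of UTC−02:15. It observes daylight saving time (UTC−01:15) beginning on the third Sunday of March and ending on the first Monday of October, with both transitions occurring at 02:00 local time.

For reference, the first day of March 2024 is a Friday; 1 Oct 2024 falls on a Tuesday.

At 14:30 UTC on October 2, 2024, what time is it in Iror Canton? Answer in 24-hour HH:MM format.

1 March 2024 is a Friday, so the first Sunday is March 3 and the third is March 17.
1 October 2024 is a Tuesday, so the first Monday is October 7.
At the standard offset (UTC−02:15), 14:30 UTC − 2h15m = 12:15 Iror Canton standard time.
The standard-time date in Iror Canton, October 2, 2024, falls between 17 March and 7 October, so daylight saving is in effect and Iror Canton is at UTC−01:15.
14:30 UTC − 1h15m = 13:15 local.

13:15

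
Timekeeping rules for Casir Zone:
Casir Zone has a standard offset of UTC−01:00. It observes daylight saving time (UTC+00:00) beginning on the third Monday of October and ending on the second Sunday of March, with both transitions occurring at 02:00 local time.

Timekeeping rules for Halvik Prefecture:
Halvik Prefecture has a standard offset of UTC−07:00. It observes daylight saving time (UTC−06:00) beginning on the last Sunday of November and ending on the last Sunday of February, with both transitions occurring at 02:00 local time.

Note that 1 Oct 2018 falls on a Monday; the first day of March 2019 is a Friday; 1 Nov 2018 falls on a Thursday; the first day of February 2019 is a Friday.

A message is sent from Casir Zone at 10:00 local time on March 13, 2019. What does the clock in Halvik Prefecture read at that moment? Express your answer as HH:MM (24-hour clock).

1 October 2018 is a Monday, so the first Monday is October 1 and the third is October 15.
1 March 2019 is a Friday, so the first Sunday is March 3 and the second is March 10.
Daylight saving runs 15 October 2018 – 10 March 2019; March 13, 2019 is outside that window, so Casir Zone is on standard time at UTC−01:00.
10:00 Casir Zone + 1h = 11:00 UTC.
1 November 2018 is a Thursday, so Sundays fall on 4, 11, 18, 25; the last is November 25.
1 February 2019 is a Friday, so Sundays fall on 3, 10, 17, 24; the last is February 24.
At the standard offset (UTC−07:00), 11:00 UTC − 7h = 04:00 Halvik Prefecture standard time.
Daylight saving runs 25 November 2018 – 24 February 2019; the standard-time date in Halvik Prefecture, March 13, 2019, is outside that window, so Halvik Prefecture is on standard time at UTC−07:00.
11:00 UTC − 7h = 04:00 Halvik Prefecture.

04:00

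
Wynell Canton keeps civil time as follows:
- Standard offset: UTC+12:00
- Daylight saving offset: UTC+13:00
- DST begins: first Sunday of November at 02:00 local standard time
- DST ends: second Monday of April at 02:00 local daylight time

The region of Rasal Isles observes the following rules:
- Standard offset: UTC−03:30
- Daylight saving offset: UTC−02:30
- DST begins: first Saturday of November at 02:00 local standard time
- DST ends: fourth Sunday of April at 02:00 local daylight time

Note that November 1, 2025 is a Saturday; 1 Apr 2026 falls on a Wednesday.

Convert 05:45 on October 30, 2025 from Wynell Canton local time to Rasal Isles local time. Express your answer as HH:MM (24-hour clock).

1 November 2025 is a Saturday, so the first Sunday is November 2.
1 April 2026 is a Wednesday, so the first Monday is April 6 and the second is April 13.
October 30, 2025 does not fall between 2 November 2025 and 13 April 2026, so daylight saving is not in effect and Wynell Canton is at UTC+12:00.
05:45 Wynell Canton − 12h = 17:45 UTC (rolling into the previous day, 29 October 2025).
1 November 2025 is a Saturday, so the first Saturday is November 1.
1 April 2026 is a Wednesday, so the first Sunday is April 5 and the fourth is April 26.
At the standard offset (UTC−03:30), 17:45 UTC − 3h30m = 14:15 Rasal Isles standard time.
Daylight saving runs 1 November 2025 – 26 April 2026; the standard-time date in Rasal Isles, October 29, 2025, is outside that window, so Rasal Isles is on standard time at UTC−03:30.
17:45 UTC − 3h30m = 14:15 Rasal Isles.

14:15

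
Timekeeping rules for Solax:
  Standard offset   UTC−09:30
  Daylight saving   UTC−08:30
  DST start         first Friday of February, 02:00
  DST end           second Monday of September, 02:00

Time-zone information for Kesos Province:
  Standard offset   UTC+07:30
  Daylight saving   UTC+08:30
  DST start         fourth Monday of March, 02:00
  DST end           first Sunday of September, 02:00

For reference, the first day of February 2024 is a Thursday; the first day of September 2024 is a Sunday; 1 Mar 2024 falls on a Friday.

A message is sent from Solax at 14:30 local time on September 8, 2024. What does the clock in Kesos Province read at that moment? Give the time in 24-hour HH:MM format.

1 February 2024 is a Thursday, so the first Friday is February 2.
1 September 2024 is a Sunday, so the first Monday is September 2 and the second is September 9.
September 8, 2024 lies within the daylight-saving period (2 February – 9 September), so Solax is on daylight time, UTC−08:30.
14:30 Solax + 8h30m = 23:00 UTC.
1 March 2024 is a Friday, so the first Monday is March 4 and the fourth is March 25.
1 September 2024 is a Sunday, so the first Sunday is September 1.
At the standard offset (UTC+07:30), 23:00 UTC + 7h30m = 06:30 Kesos Province standard time (rolling into the next day, 9 September 2024).
The standard-time date in Kesos Province, September 9, 2024, is outside the daylight-saving period (25 March – 1 September), so Kesos Province is on standard time, UTC+07:30.
23:00 UTC + 7h30m = 06:30 Kesos Province (rolling into the next day, 9 September 2024).

06:30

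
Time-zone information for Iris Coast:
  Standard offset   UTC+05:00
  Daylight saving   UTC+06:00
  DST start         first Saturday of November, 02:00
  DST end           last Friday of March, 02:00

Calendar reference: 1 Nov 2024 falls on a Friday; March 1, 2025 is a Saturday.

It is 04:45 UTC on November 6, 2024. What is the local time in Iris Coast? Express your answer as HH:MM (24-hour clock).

10:45

1 November 2024 is a Friday, so the first Saturday is November 2.
1 March 2025 is a Saturday, so Fridays fall on 7, 14, 21, 28; the last is March 28.
At the standard offset (UTC+05:00), 04:45 UTC + 5h = 09:45 Iris Coast standard time.
The standard-time date in Iris Coast, November 6, 2024, falls between 2 November 2024 and 28 March 2025, so daylight saving is in effect and Iris Coast is at UTC+06:00.
04:45 UTC + 6h = 10:45 local.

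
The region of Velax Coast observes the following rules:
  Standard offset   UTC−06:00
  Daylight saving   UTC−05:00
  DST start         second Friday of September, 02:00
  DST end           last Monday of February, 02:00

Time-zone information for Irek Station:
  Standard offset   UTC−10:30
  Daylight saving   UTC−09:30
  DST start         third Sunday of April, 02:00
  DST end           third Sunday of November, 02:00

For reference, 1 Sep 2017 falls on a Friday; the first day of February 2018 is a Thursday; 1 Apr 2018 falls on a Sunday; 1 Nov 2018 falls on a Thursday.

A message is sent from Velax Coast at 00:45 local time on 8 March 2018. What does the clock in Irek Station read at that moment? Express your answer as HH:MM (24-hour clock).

1 September 2017 is a Friday, so the first Friday is September 1 and the second is September 8.
1 February 2018 is a Thursday, so Mondays fall on 5, 12, 19, 26; the last is February 26.
8 March 2018 does not fall between 8 September 2017 and 26 February 2018, so daylight saving is not in effect and Velax Coast is at UTC−06:00.
00:45 Velax Coast + 6h = 06:45 UTC.
1 April 2018 is a Sunday, so the first Sunday is April 1 and the third is April 15.
1 November 2018 is a Thursday, so the first Sunday is November 4 and the third is November 18.
At the standard offset (UTC−10:30), 06:45 UTC − 10h30m = 20:15 Irek Station standard time (rolling into the previous day, 7 March 2018).
The standard-time date in Irek Station, 7 March 2018, does not fall between 15 April and 18 November, so daylight saving is not in effect and Irek Station is at UTC−10:30.
06:45 UTC − 10h30m = 20:15 Irek Station (rolling into the previous day, 7 March 2018).

20:15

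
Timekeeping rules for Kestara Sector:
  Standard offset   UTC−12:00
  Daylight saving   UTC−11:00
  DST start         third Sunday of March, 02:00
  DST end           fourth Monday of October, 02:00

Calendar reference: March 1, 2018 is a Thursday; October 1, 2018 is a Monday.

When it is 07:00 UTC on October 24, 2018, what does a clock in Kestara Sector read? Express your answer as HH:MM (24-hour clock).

19:00

1 March 2018 is a Thursday, so the first Sunday is March 4 and the third is March 18.
1 October 2018 is a Monday, so the first Monday is October 1 and the fourth is October 22.
At the standard offset (UTC−12:00), 07:00 UTC − 12h = 19:00 Kestara Sector standard time (rolling into the previous day, 23 October 2018).
The standard-time date in Kestara Sector, October 23, 2018, does not fall between 18 March and 22 October, so daylight saving is not in effect and Kestara Sector is at UTC−12:00.
07:00 UTC − 12h = 19:00 local (rolling into the previous day, 23 October 2018).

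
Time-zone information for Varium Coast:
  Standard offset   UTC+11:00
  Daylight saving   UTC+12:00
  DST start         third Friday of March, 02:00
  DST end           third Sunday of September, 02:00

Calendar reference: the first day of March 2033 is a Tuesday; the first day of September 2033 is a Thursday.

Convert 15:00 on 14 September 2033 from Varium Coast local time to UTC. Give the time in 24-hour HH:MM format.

03:00

1 March 2033 is a Tuesday, so the first Friday is March 4 and the third is March 18.
1 September 2033 is a Thursday, so the first Sunday is September 4 and the third is September 18.
14 September 2033 lies within the daylight-saving period (18 March – 18 September), so Varium Coast is on daylight time, UTC+12:00.
15:00 local − 12h = 03:00 UTC.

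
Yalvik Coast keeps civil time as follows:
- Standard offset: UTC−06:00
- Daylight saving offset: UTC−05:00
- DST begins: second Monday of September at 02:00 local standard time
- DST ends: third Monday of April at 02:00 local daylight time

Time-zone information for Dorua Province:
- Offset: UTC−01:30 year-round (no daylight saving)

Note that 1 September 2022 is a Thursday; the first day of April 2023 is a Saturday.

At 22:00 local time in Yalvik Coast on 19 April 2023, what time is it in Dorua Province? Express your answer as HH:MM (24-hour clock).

1 September 2022 is a Thursday, so the first Monday is September 5 and the second is September 12.
1 April 2023 is a Saturday, so the first Monday is April 3 and the third is April 17.
19 April 2023 does not fall between 12 September 2022 and 17 April 2023, so daylight saving is not in effect and Yalvik Coast is at UTC−06:00.
22:00 Yalvik Coast + 6h = 04:00 UTC (rolling into the next day, 20 April 2023).
Dorua Province stays on UTC−01:30 all year.
04:00 UTC − 1h30m = 02:30 Dorua Province.

02:30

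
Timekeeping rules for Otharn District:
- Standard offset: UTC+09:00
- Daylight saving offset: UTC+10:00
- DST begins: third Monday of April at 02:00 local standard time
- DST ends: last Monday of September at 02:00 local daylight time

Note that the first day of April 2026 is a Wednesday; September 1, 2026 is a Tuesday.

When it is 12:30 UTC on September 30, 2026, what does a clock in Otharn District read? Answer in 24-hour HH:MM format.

21:30

1 April 2026 is a Wednesday, so the first Monday is April 6 and the third is April 20.
1 September 2026 is a Tuesday, so Mondays fall on 7, 14, 21, 28; the last is September 28.
At the standard offset (UTC+09:00), 12:30 UTC + 9h = 21:30 Otharn District standard time.
The standard-time date in Otharn District, September 30, 2026, does not fall between 20 April and 28 September, so daylight saving is not in effect and Otharn District is at UTC+09:00.
12:30 UTC + 9h = 21:30 local.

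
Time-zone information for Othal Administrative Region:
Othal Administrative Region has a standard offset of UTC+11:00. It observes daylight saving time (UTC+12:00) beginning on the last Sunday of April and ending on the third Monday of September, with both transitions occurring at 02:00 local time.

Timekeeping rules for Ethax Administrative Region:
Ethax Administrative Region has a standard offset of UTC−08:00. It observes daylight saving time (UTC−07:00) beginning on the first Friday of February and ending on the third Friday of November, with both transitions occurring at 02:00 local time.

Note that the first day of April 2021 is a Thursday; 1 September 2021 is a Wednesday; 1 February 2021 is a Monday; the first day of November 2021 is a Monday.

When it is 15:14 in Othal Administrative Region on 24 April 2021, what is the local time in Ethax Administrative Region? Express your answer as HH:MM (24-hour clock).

1 April 2021 is a Thursday, so Sundays fall on 4, 11, 18, 25; the last is April 25.
1 September 2021 is a Wednesday, so the first Monday is September 6 and the third is September 20.
24 April 2021 is outside the daylight-saving period (25 April – 20 September), so Othal Administrative Region is on standard time, UTC+11:00.
15:14 Othal Administrative Region − 11h = 04:14 UTC.
1 February 2021 is a Monday, so the first Friday is February 5.
1 November 2021 is a Monday, so the first Friday is November 5 and the third is November 19.
At the standard offset (UTC−08:00), 04:14 UTC − 8h = 20:14 Ethax Administrative Region standard time (rolling into the previous day, 23 April 2021).
The standard-time date in Ethax Administrative Region, 23 April 2021, falls between 5 February and 19 November, so daylight saving is in effect and Ethax Administrative Region is at UTC−07:00.
04:14 UTC − 7h = 21:14 Ethax Administrative Region (rolling into the previous day, 23 April 2021).

21:14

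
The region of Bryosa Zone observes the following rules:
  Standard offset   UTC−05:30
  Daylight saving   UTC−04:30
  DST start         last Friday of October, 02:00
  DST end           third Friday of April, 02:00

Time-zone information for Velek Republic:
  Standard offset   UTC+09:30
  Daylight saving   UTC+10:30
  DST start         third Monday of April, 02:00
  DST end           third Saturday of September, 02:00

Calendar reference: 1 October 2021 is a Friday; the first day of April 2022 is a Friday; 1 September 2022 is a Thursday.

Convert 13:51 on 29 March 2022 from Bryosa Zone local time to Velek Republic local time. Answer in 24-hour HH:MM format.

1 October 2021 is a Friday, so Fridays fall on 1, 8, 15, 22, 29; the last is October 29.
1 April 2022 is a Friday, so the first Friday is April 1 and the third is April 15.
29 March 2022 lies within the daylight-saving period (29 October 2021 – 15 April 2022), so Bryosa Zone is on daylight time, UTC−04:30.
13:51 Bryosa Zone + 4h30m = 18:21 UTC.
1 April 2022 is a Friday, so the first Monday is April 4 and the third is April 18.
1 September 2022 is a Thursday, so the first Saturday is September 3 and the third is September 17.
At the standard offset (UTC+09:30), 18:21 UTC + 9h30m = 03:51 Velek Republic standard time (rolling into the next day, 30 March 2022).
The standard-time date in Velek Republic, 30 March 2022, does not fall between 18 April and 17 September, so daylight saving is not in effect and Velek Republic is at UTC+09:30.
18:21 UTC + 9h30m = 03:51 Velek Republic (rolling into the next day, 30 March 2022).

03:51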